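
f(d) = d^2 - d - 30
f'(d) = 2*d - 1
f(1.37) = -29.49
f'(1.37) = 1.74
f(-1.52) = -26.17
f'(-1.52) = -4.04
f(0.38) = -30.24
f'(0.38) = -0.24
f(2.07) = -27.79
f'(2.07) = 3.14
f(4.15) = -16.93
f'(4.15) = 7.30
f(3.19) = -23.01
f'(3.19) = 5.38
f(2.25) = -27.19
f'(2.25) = 3.50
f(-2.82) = -19.23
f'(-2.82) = -6.64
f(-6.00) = 12.00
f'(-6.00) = -13.00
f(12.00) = 102.00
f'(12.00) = 23.00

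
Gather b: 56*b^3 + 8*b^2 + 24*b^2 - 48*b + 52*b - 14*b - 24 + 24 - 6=56*b^3 + 32*b^2 - 10*b - 6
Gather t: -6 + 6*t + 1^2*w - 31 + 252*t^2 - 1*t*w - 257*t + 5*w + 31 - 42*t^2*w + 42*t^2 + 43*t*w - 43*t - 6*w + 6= t^2*(294 - 42*w) + t*(42*w - 294)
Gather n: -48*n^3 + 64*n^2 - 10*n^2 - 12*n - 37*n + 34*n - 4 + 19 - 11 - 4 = -48*n^3 + 54*n^2 - 15*n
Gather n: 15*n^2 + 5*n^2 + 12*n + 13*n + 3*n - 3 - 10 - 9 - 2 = 20*n^2 + 28*n - 24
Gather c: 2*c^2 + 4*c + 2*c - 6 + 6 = 2*c^2 + 6*c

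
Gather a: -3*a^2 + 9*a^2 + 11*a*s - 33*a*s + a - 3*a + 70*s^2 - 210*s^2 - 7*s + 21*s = 6*a^2 + a*(-22*s - 2) - 140*s^2 + 14*s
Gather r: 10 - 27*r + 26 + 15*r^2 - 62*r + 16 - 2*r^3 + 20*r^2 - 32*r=-2*r^3 + 35*r^2 - 121*r + 52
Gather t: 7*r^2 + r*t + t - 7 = 7*r^2 + t*(r + 1) - 7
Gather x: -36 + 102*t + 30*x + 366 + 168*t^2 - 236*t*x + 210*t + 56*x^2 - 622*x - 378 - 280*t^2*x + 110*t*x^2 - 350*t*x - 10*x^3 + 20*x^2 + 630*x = 168*t^2 + 312*t - 10*x^3 + x^2*(110*t + 76) + x*(-280*t^2 - 586*t + 38) - 48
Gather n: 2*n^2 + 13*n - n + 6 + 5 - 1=2*n^2 + 12*n + 10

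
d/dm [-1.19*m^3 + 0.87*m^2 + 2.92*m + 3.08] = -3.57*m^2 + 1.74*m + 2.92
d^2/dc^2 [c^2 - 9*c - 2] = 2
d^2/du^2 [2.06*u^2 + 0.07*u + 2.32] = 4.12000000000000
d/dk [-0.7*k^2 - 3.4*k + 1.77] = -1.4*k - 3.4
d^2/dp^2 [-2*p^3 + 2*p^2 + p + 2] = 4 - 12*p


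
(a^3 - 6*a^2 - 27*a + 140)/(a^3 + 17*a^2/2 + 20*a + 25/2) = 2*(a^2 - 11*a + 28)/(2*a^2 + 7*a + 5)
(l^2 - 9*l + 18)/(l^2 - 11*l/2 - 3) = 2*(l - 3)/(2*l + 1)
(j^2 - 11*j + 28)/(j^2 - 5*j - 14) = (j - 4)/(j + 2)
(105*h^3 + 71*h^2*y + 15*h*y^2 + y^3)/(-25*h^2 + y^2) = (21*h^2 + 10*h*y + y^2)/(-5*h + y)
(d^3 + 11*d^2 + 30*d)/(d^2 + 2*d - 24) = d*(d + 5)/(d - 4)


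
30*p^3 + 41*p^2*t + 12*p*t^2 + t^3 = (p + t)*(5*p + t)*(6*p + t)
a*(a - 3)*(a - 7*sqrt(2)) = a^3 - 7*sqrt(2)*a^2 - 3*a^2 + 21*sqrt(2)*a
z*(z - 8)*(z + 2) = z^3 - 6*z^2 - 16*z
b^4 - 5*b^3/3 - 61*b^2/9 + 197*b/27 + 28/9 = (b - 3)*(b - 4/3)*(b + 1/3)*(b + 7/3)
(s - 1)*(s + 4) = s^2 + 3*s - 4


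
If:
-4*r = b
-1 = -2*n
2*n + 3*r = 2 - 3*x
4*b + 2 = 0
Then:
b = -1/2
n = 1/2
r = 1/8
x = 5/24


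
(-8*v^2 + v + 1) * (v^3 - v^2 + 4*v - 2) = -8*v^5 + 9*v^4 - 32*v^3 + 19*v^2 + 2*v - 2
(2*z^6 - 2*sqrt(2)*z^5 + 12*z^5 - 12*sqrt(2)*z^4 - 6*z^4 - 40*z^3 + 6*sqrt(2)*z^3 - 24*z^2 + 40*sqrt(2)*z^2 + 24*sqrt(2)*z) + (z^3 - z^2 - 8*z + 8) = 2*z^6 - 2*sqrt(2)*z^5 + 12*z^5 - 12*sqrt(2)*z^4 - 6*z^4 - 39*z^3 + 6*sqrt(2)*z^3 - 25*z^2 + 40*sqrt(2)*z^2 - 8*z + 24*sqrt(2)*z + 8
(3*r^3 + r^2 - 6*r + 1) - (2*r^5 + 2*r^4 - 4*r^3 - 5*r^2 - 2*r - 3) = -2*r^5 - 2*r^4 + 7*r^3 + 6*r^2 - 4*r + 4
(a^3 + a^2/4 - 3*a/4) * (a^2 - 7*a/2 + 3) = a^5 - 13*a^4/4 + 11*a^3/8 + 27*a^2/8 - 9*a/4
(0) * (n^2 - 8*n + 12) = 0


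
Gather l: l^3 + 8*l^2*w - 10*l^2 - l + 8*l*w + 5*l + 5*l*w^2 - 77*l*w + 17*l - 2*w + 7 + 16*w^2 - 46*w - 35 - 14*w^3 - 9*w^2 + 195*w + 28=l^3 + l^2*(8*w - 10) + l*(5*w^2 - 69*w + 21) - 14*w^3 + 7*w^2 + 147*w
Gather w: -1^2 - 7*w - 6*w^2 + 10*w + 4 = -6*w^2 + 3*w + 3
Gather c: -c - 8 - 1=-c - 9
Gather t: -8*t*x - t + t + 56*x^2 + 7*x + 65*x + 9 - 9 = -8*t*x + 56*x^2 + 72*x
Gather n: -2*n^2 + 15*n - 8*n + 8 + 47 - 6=-2*n^2 + 7*n + 49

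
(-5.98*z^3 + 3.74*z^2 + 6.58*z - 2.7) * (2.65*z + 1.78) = -15.847*z^4 - 0.733400000000001*z^3 + 24.0942*z^2 + 4.5574*z - 4.806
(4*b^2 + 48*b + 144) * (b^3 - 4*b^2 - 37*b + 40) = 4*b^5 + 32*b^4 - 196*b^3 - 2192*b^2 - 3408*b + 5760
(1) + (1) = 2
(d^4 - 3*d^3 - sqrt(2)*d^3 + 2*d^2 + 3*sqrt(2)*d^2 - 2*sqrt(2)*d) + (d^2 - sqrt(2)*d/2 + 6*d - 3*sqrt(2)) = d^4 - 3*d^3 - sqrt(2)*d^3 + 3*d^2 + 3*sqrt(2)*d^2 - 5*sqrt(2)*d/2 + 6*d - 3*sqrt(2)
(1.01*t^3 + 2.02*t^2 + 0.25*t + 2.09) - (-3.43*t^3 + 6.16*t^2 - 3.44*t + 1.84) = 4.44*t^3 - 4.14*t^2 + 3.69*t + 0.25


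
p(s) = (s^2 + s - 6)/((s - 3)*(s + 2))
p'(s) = (2*s + 1)/((s - 3)*(s + 2)) - (s^2 + s - 6)/((s - 3)*(s + 2)^2) - (s^2 + s - 6)/((s - 3)^2*(s + 2)) = 2*(-s^2 - 6)/(s^4 - 2*s^3 - 11*s^2 + 12*s + 36)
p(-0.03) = 1.01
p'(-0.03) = -0.34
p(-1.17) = 1.68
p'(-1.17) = -1.23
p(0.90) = 0.70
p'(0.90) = -0.37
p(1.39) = 0.49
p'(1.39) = -0.53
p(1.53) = 0.41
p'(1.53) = -0.62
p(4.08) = 2.24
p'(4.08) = -1.05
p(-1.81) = 4.96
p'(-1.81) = -22.21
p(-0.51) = 1.20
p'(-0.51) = -0.46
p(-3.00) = 0.00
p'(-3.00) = -0.83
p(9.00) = 1.27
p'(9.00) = -0.04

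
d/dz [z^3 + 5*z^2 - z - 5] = 3*z^2 + 10*z - 1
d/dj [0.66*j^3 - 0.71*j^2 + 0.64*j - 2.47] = 1.98*j^2 - 1.42*j + 0.64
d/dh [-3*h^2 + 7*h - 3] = 7 - 6*h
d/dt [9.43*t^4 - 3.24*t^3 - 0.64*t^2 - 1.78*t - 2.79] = 37.72*t^3 - 9.72*t^2 - 1.28*t - 1.78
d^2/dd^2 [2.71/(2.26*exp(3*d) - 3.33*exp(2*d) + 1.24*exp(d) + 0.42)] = ((-55.1214*exp(2*d) + 36.0972*exp(d) - 3.3604)*(2.26*exp(3*d) - 3.33*exp(2*d) + 1.24*exp(d) + 0.42) + 2.71*(6.78*exp(2*d) - 6.66*exp(d) + 1.24)*(13.56*exp(2*d) - 13.32*exp(d) + 2.48)*exp(d))*exp(d)/(2.26*exp(3*d) - 3.33*exp(2*d) + 1.24*exp(d) + 0.42)^3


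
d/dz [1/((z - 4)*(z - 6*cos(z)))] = ((4 - z)*(z - 6*cos(z)) - (z - 4)^2*(6*sin(z) + 1))/((z - 4)^3*(z - 6*cos(z))^2)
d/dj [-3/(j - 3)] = 3/(j - 3)^2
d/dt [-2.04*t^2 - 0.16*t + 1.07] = -4.08*t - 0.16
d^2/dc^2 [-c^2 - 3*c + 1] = -2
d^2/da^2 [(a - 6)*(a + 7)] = 2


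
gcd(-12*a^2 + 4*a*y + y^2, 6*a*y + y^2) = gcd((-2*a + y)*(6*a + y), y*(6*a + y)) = 6*a + y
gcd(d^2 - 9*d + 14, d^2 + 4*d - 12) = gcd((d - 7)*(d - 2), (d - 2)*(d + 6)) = d - 2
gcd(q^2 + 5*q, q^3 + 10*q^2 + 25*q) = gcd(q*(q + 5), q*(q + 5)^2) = q^2 + 5*q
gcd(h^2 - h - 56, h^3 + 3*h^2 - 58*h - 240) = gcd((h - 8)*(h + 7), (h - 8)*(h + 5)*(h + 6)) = h - 8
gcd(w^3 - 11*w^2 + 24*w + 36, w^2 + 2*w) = 1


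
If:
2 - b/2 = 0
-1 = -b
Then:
No Solution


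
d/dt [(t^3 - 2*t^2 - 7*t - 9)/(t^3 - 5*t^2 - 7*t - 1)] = (-3*t^4 + 3*t^2 - 86*t - 56)/(t^6 - 10*t^5 + 11*t^4 + 68*t^3 + 59*t^2 + 14*t + 1)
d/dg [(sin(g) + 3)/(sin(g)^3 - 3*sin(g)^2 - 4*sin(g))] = 2*(-sin(g)^3 - 3*sin(g)^2 + 9*sin(g) + 6)*cos(g)/((sin(g) - 4)^2*(sin(g) + 1)^2*sin(g)^2)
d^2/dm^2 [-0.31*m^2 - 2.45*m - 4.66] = -0.620000000000000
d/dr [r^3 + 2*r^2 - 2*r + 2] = 3*r^2 + 4*r - 2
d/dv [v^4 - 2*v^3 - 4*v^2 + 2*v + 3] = 4*v^3 - 6*v^2 - 8*v + 2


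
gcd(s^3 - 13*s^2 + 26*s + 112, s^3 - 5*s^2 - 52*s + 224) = s - 8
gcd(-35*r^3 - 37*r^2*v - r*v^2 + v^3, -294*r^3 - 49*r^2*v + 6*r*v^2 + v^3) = 7*r - v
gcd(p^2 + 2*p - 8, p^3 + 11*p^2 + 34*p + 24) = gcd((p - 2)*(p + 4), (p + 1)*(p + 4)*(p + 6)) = p + 4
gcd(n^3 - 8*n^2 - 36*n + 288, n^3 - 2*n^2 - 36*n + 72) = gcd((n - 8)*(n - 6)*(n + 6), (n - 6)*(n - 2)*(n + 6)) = n^2 - 36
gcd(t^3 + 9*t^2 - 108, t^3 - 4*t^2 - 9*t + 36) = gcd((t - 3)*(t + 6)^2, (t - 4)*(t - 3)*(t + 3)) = t - 3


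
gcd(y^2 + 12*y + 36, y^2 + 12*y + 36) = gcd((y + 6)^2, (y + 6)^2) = y^2 + 12*y + 36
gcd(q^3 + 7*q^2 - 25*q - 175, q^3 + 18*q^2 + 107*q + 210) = q^2 + 12*q + 35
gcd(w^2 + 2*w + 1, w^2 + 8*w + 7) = w + 1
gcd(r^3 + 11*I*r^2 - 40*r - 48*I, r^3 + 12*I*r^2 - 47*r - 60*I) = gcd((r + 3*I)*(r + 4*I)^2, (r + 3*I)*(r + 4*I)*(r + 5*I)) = r^2 + 7*I*r - 12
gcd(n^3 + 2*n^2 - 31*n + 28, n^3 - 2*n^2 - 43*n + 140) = n^2 + 3*n - 28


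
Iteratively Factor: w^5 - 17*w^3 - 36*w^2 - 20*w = (w + 2)*(w^4 - 2*w^3 - 13*w^2 - 10*w) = (w - 5)*(w + 2)*(w^3 + 3*w^2 + 2*w) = (w - 5)*(w + 1)*(w + 2)*(w^2 + 2*w) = (w - 5)*(w + 1)*(w + 2)^2*(w)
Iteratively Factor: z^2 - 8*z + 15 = (z - 5)*(z - 3)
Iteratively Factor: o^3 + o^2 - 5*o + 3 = (o - 1)*(o^2 + 2*o - 3) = (o - 1)^2*(o + 3)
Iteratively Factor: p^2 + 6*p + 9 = (p + 3)*(p + 3)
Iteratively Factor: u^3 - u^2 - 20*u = (u)*(u^2 - u - 20) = u*(u + 4)*(u - 5)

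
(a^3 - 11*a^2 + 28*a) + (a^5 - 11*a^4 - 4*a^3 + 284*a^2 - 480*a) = a^5 - 11*a^4 - 3*a^3 + 273*a^2 - 452*a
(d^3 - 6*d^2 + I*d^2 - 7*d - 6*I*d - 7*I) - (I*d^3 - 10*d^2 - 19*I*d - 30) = d^3 - I*d^3 + 4*d^2 + I*d^2 - 7*d + 13*I*d + 30 - 7*I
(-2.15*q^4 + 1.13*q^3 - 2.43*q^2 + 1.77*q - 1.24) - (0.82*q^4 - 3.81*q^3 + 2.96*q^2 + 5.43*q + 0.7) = -2.97*q^4 + 4.94*q^3 - 5.39*q^2 - 3.66*q - 1.94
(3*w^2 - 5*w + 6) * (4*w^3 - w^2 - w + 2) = 12*w^5 - 23*w^4 + 26*w^3 + 5*w^2 - 16*w + 12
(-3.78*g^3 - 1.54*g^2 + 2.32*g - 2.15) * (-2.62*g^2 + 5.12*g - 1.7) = 9.9036*g^5 - 15.3188*g^4 - 7.5372*g^3 + 20.1294*g^2 - 14.952*g + 3.655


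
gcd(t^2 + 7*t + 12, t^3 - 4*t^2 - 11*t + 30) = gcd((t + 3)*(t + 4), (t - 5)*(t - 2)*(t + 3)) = t + 3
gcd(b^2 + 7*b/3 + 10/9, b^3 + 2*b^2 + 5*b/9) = b + 5/3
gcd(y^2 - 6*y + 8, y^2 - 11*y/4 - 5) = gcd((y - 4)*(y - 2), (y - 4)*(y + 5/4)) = y - 4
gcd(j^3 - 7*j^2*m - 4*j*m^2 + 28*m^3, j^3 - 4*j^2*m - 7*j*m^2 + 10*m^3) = j + 2*m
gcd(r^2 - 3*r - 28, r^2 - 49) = r - 7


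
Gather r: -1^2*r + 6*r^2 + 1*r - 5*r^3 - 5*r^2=-5*r^3 + r^2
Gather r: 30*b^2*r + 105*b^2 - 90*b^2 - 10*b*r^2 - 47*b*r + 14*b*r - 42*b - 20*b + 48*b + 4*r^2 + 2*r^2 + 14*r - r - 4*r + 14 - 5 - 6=15*b^2 - 14*b + r^2*(6 - 10*b) + r*(30*b^2 - 33*b + 9) + 3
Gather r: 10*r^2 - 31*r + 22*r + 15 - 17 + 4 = 10*r^2 - 9*r + 2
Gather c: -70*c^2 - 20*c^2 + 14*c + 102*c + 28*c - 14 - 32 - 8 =-90*c^2 + 144*c - 54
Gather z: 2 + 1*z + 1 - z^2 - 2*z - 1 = -z^2 - z + 2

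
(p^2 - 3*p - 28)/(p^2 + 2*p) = (p^2 - 3*p - 28)/(p*(p + 2))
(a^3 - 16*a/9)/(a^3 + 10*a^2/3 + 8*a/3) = (a - 4/3)/(a + 2)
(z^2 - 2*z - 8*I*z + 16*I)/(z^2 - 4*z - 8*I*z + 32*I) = (z - 2)/(z - 4)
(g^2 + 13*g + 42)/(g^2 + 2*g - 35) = (g + 6)/(g - 5)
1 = 1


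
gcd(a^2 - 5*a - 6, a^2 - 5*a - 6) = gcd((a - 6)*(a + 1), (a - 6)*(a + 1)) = a^2 - 5*a - 6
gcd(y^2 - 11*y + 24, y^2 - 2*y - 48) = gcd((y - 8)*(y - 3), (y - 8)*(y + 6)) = y - 8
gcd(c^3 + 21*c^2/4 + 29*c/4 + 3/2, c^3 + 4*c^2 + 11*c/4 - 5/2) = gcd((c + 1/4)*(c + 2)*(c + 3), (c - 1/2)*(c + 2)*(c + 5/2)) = c + 2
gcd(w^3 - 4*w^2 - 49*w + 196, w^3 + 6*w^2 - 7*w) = w + 7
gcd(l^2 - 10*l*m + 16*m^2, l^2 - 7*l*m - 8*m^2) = l - 8*m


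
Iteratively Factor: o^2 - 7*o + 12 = (o - 4)*(o - 3)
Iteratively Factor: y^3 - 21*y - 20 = (y - 5)*(y^2 + 5*y + 4) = (y - 5)*(y + 1)*(y + 4)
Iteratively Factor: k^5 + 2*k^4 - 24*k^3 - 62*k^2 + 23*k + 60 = (k - 5)*(k^4 + 7*k^3 + 11*k^2 - 7*k - 12) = (k - 5)*(k + 3)*(k^3 + 4*k^2 - k - 4) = (k - 5)*(k + 1)*(k + 3)*(k^2 + 3*k - 4) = (k - 5)*(k - 1)*(k + 1)*(k + 3)*(k + 4)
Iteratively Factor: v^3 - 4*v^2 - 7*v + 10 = (v + 2)*(v^2 - 6*v + 5) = (v - 5)*(v + 2)*(v - 1)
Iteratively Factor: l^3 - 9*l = (l + 3)*(l^2 - 3*l) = (l - 3)*(l + 3)*(l)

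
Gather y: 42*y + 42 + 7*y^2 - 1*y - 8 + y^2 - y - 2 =8*y^2 + 40*y + 32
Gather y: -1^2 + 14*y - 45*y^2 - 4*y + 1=-45*y^2 + 10*y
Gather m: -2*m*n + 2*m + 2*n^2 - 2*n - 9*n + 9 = m*(2 - 2*n) + 2*n^2 - 11*n + 9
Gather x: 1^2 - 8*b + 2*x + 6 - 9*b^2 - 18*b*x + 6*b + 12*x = -9*b^2 - 2*b + x*(14 - 18*b) + 7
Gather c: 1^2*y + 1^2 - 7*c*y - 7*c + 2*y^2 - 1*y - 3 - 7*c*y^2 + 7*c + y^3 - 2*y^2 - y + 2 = c*(-7*y^2 - 7*y) + y^3 - y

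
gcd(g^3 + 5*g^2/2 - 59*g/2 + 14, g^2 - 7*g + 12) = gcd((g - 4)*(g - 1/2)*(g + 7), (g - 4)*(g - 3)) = g - 4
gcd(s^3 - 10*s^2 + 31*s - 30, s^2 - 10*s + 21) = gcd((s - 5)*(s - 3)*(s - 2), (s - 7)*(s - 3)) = s - 3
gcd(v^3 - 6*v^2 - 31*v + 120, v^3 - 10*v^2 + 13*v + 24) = v^2 - 11*v + 24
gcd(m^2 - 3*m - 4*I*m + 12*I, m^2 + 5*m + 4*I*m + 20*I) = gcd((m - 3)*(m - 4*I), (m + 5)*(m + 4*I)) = 1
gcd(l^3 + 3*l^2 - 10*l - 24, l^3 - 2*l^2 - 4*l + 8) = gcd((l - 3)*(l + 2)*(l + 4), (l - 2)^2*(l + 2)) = l + 2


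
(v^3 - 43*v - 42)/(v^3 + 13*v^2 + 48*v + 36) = (v - 7)/(v + 6)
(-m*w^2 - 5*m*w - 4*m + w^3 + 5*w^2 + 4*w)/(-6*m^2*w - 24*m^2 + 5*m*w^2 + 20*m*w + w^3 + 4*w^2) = (w + 1)/(6*m + w)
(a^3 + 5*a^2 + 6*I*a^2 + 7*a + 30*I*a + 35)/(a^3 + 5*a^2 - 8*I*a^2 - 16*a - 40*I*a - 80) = (a^2 + 6*I*a + 7)/(a^2 - 8*I*a - 16)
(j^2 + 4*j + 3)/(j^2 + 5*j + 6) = (j + 1)/(j + 2)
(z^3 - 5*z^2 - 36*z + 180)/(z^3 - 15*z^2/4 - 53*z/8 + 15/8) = 8*(z^2 - 36)/(8*z^2 + 10*z - 3)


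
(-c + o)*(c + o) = -c^2 + o^2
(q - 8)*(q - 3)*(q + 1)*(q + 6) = q^4 - 4*q^3 - 47*q^2 + 102*q + 144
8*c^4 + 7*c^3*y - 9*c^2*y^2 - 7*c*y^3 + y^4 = (-8*c + y)*(-c + y)*(c + y)^2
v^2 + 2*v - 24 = (v - 4)*(v + 6)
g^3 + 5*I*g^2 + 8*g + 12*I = (g - 2*I)*(g + I)*(g + 6*I)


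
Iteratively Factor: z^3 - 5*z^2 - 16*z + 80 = (z - 4)*(z^2 - z - 20) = (z - 4)*(z + 4)*(z - 5)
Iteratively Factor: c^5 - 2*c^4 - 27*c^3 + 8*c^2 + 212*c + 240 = (c - 5)*(c^4 + 3*c^3 - 12*c^2 - 52*c - 48) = (c - 5)*(c + 2)*(c^3 + c^2 - 14*c - 24) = (c - 5)*(c + 2)*(c + 3)*(c^2 - 2*c - 8) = (c - 5)*(c + 2)^2*(c + 3)*(c - 4)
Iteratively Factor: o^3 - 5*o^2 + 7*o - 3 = (o - 1)*(o^2 - 4*o + 3) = (o - 1)^2*(o - 3)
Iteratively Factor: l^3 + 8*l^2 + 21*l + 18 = (l + 3)*(l^2 + 5*l + 6) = (l + 3)^2*(l + 2)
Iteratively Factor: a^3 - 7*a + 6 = (a - 1)*(a^2 + a - 6) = (a - 2)*(a - 1)*(a + 3)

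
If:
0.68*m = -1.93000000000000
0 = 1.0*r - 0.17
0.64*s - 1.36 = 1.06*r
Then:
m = -2.84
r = 0.17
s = 2.41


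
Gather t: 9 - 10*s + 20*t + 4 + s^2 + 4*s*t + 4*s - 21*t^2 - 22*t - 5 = s^2 - 6*s - 21*t^2 + t*(4*s - 2) + 8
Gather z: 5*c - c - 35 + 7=4*c - 28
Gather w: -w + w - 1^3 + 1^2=0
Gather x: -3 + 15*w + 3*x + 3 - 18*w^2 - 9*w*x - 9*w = -18*w^2 + 6*w + x*(3 - 9*w)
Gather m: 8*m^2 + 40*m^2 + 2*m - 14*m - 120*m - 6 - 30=48*m^2 - 132*m - 36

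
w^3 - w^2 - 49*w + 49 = (w - 7)*(w - 1)*(w + 7)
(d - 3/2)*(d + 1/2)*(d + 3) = d^3 + 2*d^2 - 15*d/4 - 9/4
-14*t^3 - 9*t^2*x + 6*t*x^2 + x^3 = (-2*t + x)*(t + x)*(7*t + x)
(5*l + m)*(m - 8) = 5*l*m - 40*l + m^2 - 8*m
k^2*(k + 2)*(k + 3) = k^4 + 5*k^3 + 6*k^2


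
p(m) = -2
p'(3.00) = 0.00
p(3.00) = -2.00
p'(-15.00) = 0.00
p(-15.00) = -2.00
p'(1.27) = 0.00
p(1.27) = -2.00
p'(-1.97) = 0.00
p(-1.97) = -2.00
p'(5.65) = 0.00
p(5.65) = -2.00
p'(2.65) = 0.00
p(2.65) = -2.00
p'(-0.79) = 0.00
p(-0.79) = -2.00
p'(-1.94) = 0.00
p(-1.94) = -2.00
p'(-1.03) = 0.00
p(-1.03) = -2.00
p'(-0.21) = 0.00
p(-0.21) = -2.00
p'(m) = 0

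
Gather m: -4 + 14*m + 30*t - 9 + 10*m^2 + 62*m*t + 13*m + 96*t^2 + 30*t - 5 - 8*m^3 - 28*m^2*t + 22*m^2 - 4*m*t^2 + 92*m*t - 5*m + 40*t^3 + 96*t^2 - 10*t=-8*m^3 + m^2*(32 - 28*t) + m*(-4*t^2 + 154*t + 22) + 40*t^3 + 192*t^2 + 50*t - 18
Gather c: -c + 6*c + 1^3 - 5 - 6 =5*c - 10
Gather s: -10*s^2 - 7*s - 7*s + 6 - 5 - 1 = -10*s^2 - 14*s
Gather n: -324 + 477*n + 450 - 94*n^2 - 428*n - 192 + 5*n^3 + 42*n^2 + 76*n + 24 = 5*n^3 - 52*n^2 + 125*n - 42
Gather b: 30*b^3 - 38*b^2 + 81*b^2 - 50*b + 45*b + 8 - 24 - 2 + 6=30*b^3 + 43*b^2 - 5*b - 12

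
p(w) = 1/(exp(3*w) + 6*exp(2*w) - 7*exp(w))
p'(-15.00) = 467002.48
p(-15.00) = -467002.60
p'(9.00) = 0.00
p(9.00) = 0.00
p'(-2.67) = 2.05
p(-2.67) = -2.19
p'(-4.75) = 16.51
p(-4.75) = -16.64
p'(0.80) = -0.12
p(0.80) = 0.04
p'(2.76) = -0.00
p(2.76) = 0.00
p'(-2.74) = 2.20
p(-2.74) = -2.34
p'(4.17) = -0.00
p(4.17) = 0.00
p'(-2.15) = 1.21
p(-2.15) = -1.37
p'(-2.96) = 2.75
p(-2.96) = -2.89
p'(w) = (-3*exp(3*w) - 12*exp(2*w) + 7*exp(w))/(exp(3*w) + 6*exp(2*w) - 7*exp(w))^2 = (-3*exp(2*w) - 12*exp(w) + 7)*exp(-w)/(exp(2*w) + 6*exp(w) - 7)^2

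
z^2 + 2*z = z*(z + 2)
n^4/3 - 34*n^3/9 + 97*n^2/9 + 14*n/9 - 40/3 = (n/3 + 1/3)*(n - 6)*(n - 5)*(n - 4/3)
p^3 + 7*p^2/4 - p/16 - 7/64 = (p - 1/4)*(p + 1/4)*(p + 7/4)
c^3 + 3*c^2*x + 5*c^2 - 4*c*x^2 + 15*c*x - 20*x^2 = (c + 5)*(c - x)*(c + 4*x)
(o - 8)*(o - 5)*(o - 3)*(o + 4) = o^4 - 12*o^3 + 15*o^2 + 196*o - 480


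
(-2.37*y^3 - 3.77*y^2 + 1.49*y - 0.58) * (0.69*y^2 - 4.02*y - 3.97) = -1.6353*y^5 + 6.9261*y^4 + 25.5924*y^3 + 8.5769*y^2 - 3.5837*y + 2.3026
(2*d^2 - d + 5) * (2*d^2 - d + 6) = 4*d^4 - 4*d^3 + 23*d^2 - 11*d + 30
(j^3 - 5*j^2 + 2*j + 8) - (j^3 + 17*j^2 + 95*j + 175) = -22*j^2 - 93*j - 167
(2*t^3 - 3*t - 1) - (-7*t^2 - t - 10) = 2*t^3 + 7*t^2 - 2*t + 9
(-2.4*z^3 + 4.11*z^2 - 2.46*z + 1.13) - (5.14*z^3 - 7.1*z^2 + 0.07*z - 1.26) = -7.54*z^3 + 11.21*z^2 - 2.53*z + 2.39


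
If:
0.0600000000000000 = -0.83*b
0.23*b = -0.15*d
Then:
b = -0.07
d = 0.11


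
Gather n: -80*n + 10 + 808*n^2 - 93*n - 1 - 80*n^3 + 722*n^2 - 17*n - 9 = -80*n^3 + 1530*n^2 - 190*n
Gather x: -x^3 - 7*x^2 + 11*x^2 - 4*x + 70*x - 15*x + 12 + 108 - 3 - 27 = -x^3 + 4*x^2 + 51*x + 90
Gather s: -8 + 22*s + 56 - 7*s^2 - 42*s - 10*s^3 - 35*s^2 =-10*s^3 - 42*s^2 - 20*s + 48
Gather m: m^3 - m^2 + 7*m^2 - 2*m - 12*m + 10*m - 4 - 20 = m^3 + 6*m^2 - 4*m - 24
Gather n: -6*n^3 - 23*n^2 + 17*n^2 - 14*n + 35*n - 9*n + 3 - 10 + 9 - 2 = -6*n^3 - 6*n^2 + 12*n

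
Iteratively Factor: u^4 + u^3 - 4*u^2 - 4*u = (u)*(u^3 + u^2 - 4*u - 4) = u*(u - 2)*(u^2 + 3*u + 2) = u*(u - 2)*(u + 1)*(u + 2)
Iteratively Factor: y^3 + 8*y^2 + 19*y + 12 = (y + 1)*(y^2 + 7*y + 12) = (y + 1)*(y + 4)*(y + 3)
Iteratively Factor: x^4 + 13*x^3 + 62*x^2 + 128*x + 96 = (x + 4)*(x^3 + 9*x^2 + 26*x + 24) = (x + 4)^2*(x^2 + 5*x + 6) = (x + 2)*(x + 4)^2*(x + 3)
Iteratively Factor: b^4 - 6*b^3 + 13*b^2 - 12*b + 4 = (b - 1)*(b^3 - 5*b^2 + 8*b - 4) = (b - 2)*(b - 1)*(b^2 - 3*b + 2) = (b - 2)*(b - 1)^2*(b - 2)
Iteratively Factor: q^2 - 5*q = (q)*(q - 5)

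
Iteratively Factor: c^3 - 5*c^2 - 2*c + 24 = (c - 3)*(c^2 - 2*c - 8) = (c - 4)*(c - 3)*(c + 2)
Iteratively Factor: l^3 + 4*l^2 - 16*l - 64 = (l - 4)*(l^2 + 8*l + 16) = (l - 4)*(l + 4)*(l + 4)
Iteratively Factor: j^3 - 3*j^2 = (j)*(j^2 - 3*j) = j*(j - 3)*(j)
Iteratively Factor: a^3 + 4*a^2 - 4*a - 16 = (a - 2)*(a^2 + 6*a + 8) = (a - 2)*(a + 2)*(a + 4)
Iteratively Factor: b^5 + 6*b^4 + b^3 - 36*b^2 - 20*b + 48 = (b + 3)*(b^4 + 3*b^3 - 8*b^2 - 12*b + 16) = (b - 2)*(b + 3)*(b^3 + 5*b^2 + 2*b - 8) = (b - 2)*(b + 3)*(b + 4)*(b^2 + b - 2) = (b - 2)*(b - 1)*(b + 3)*(b + 4)*(b + 2)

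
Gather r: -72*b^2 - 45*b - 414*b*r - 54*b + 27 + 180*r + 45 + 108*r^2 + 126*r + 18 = -72*b^2 - 99*b + 108*r^2 + r*(306 - 414*b) + 90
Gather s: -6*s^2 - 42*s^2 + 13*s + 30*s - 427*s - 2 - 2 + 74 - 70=-48*s^2 - 384*s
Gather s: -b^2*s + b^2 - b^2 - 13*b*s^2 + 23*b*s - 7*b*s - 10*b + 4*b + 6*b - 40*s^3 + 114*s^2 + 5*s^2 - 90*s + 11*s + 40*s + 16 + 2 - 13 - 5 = -40*s^3 + s^2*(119 - 13*b) + s*(-b^2 + 16*b - 39)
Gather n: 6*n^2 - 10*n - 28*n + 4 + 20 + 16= 6*n^2 - 38*n + 40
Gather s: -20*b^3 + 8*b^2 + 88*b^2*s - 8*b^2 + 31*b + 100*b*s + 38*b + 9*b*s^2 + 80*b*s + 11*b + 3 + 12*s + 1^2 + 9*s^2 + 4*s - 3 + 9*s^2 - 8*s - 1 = -20*b^3 + 80*b + s^2*(9*b + 18) + s*(88*b^2 + 180*b + 8)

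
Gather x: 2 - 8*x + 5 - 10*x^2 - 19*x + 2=-10*x^2 - 27*x + 9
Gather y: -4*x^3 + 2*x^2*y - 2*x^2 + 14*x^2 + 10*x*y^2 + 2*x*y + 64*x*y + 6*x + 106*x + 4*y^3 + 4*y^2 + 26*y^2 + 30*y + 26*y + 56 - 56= -4*x^3 + 12*x^2 + 112*x + 4*y^3 + y^2*(10*x + 30) + y*(2*x^2 + 66*x + 56)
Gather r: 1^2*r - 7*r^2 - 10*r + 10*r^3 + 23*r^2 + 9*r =10*r^3 + 16*r^2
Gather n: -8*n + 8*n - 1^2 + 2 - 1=0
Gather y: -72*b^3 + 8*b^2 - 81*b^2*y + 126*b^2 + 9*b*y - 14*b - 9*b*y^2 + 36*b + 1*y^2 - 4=-72*b^3 + 134*b^2 + 22*b + y^2*(1 - 9*b) + y*(-81*b^2 + 9*b) - 4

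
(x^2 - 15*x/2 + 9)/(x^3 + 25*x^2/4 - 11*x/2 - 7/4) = 2*(2*x^2 - 15*x + 18)/(4*x^3 + 25*x^2 - 22*x - 7)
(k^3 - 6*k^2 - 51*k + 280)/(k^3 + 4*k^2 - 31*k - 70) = (k - 8)/(k + 2)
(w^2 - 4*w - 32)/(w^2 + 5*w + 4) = (w - 8)/(w + 1)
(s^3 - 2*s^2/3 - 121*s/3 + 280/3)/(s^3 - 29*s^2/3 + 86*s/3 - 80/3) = (s + 7)/(s - 2)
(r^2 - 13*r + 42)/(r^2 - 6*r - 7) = (r - 6)/(r + 1)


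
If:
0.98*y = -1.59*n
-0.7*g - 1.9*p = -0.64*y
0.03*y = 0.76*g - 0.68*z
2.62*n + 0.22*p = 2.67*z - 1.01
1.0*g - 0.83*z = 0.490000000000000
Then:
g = -71.11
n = -94.85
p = 78.03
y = 153.89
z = -86.26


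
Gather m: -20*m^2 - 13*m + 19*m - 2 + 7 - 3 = -20*m^2 + 6*m + 2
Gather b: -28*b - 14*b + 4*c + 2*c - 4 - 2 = -42*b + 6*c - 6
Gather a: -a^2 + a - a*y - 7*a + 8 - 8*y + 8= -a^2 + a*(-y - 6) - 8*y + 16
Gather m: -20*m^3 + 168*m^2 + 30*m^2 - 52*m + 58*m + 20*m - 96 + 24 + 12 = -20*m^3 + 198*m^2 + 26*m - 60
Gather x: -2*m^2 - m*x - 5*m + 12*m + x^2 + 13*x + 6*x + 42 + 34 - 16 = -2*m^2 + 7*m + x^2 + x*(19 - m) + 60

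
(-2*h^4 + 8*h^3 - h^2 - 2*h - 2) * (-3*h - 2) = 6*h^5 - 20*h^4 - 13*h^3 + 8*h^2 + 10*h + 4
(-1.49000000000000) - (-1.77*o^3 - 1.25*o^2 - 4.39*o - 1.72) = 1.77*o^3 + 1.25*o^2 + 4.39*o + 0.23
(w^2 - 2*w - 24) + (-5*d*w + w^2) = -5*d*w + 2*w^2 - 2*w - 24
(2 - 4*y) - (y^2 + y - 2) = -y^2 - 5*y + 4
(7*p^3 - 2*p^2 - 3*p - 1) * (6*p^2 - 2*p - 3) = 42*p^5 - 26*p^4 - 35*p^3 + 6*p^2 + 11*p + 3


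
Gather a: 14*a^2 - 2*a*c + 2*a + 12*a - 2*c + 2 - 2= 14*a^2 + a*(14 - 2*c) - 2*c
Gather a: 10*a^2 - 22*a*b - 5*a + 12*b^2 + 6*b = 10*a^2 + a*(-22*b - 5) + 12*b^2 + 6*b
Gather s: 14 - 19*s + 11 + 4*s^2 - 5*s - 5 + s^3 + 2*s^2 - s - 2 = s^3 + 6*s^2 - 25*s + 18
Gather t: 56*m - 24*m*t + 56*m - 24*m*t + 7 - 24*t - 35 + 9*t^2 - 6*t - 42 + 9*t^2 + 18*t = 112*m + 18*t^2 + t*(-48*m - 12) - 70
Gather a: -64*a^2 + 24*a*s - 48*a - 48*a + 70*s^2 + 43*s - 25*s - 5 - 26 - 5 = -64*a^2 + a*(24*s - 96) + 70*s^2 + 18*s - 36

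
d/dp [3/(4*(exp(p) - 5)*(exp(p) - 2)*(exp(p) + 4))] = 9*(-exp(2*p) + 2*exp(p) + 6)*exp(p)/(4*(exp(6*p) - 6*exp(5*p) - 27*exp(4*p) + 188*exp(3*p) + 84*exp(2*p) - 1440*exp(p) + 1600))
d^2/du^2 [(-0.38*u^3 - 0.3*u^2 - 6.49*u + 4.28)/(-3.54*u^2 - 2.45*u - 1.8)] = (157.175548*u^3 - 323.226288*u^2 - 463.46112*u - 52.13488)/(44.361864*u^6 + 92.10726*u^5 + 131.41719*u^4 + 108.374525*u^3 + 66.8223*u^2 + 23.814*u + 5.832)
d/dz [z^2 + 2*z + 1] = 2*z + 2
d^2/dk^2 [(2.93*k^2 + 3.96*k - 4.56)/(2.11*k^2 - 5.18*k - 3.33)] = (1.4210854715202e-14*k^4 + 99.3092599999999*k^3 + 1.712898*k^2 + 465.984216*k - 380.425638)/(9.393931*k^6 - 69.185634*k^5 + 125.372613*k^4 + 79.385572*k^3 - 197.862939*k^2 - 172.321506*k - 36.926037)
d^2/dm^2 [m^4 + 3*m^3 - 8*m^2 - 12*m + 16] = 12*m^2 + 18*m - 16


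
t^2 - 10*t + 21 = (t - 7)*(t - 3)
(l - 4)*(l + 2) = l^2 - 2*l - 8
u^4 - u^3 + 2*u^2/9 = u^2*(u - 2/3)*(u - 1/3)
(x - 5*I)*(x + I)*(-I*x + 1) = -I*x^3 - 3*x^2 - 9*I*x + 5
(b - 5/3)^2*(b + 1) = b^3 - 7*b^2/3 - 5*b/9 + 25/9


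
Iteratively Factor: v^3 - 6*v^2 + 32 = (v + 2)*(v^2 - 8*v + 16) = (v - 4)*(v + 2)*(v - 4)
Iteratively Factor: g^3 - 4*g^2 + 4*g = (g - 2)*(g^2 - 2*g) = g*(g - 2)*(g - 2)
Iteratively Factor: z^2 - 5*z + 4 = (z - 4)*(z - 1)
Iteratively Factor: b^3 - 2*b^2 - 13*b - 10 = (b + 2)*(b^2 - 4*b - 5) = (b - 5)*(b + 2)*(b + 1)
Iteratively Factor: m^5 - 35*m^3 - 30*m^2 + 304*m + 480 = (m + 3)*(m^4 - 3*m^3 - 26*m^2 + 48*m + 160) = (m + 3)*(m + 4)*(m^3 - 7*m^2 + 2*m + 40) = (m - 4)*(m + 3)*(m + 4)*(m^2 - 3*m - 10) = (m - 5)*(m - 4)*(m + 3)*(m + 4)*(m + 2)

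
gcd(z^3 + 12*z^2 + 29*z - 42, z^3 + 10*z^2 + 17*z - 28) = z^2 + 6*z - 7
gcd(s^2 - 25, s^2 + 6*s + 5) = s + 5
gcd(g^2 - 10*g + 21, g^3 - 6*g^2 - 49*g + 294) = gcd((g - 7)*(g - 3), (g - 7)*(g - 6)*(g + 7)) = g - 7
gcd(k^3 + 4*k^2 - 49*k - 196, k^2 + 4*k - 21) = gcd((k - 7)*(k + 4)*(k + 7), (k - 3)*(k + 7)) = k + 7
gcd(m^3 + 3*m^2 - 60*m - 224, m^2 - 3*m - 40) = m - 8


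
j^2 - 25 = (j - 5)*(j + 5)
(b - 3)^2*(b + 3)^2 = b^4 - 18*b^2 + 81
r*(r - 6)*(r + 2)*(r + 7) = r^4 + 3*r^3 - 40*r^2 - 84*r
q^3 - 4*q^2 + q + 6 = (q - 3)*(q - 2)*(q + 1)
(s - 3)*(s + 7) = s^2 + 4*s - 21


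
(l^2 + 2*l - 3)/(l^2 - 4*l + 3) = (l + 3)/(l - 3)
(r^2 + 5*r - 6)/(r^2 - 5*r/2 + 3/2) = 2*(r + 6)/(2*r - 3)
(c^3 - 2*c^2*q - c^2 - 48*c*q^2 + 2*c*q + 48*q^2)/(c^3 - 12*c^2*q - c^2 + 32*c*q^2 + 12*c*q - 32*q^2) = (-c - 6*q)/(-c + 4*q)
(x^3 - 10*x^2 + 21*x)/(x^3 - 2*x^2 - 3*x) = (x - 7)/(x + 1)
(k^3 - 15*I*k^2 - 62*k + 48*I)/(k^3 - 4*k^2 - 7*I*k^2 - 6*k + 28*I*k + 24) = (k - 8*I)/(k - 4)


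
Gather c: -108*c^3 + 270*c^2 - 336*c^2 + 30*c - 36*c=-108*c^3 - 66*c^2 - 6*c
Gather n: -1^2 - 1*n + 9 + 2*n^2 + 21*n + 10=2*n^2 + 20*n + 18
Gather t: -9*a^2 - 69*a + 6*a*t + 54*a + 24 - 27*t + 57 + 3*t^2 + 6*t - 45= -9*a^2 - 15*a + 3*t^2 + t*(6*a - 21) + 36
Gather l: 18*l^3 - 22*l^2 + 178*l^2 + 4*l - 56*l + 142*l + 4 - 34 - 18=18*l^3 + 156*l^2 + 90*l - 48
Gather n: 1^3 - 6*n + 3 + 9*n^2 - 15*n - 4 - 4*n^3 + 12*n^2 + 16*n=-4*n^3 + 21*n^2 - 5*n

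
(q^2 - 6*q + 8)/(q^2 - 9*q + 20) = (q - 2)/(q - 5)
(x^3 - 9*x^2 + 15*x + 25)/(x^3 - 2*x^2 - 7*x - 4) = (x^2 - 10*x + 25)/(x^2 - 3*x - 4)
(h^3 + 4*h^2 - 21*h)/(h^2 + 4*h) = (h^2 + 4*h - 21)/(h + 4)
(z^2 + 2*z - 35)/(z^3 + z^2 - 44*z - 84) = (z^2 + 2*z - 35)/(z^3 + z^2 - 44*z - 84)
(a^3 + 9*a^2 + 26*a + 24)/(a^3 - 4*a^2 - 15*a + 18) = (a^2 + 6*a + 8)/(a^2 - 7*a + 6)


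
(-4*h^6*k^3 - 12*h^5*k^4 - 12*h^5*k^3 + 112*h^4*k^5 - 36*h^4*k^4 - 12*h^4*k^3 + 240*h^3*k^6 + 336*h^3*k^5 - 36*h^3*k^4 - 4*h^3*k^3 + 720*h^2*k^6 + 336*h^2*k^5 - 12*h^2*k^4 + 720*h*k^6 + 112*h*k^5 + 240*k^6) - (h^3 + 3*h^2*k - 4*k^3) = -4*h^6*k^3 - 12*h^5*k^4 - 12*h^5*k^3 + 112*h^4*k^5 - 36*h^4*k^4 - 12*h^4*k^3 + 240*h^3*k^6 + 336*h^3*k^5 - 36*h^3*k^4 - 4*h^3*k^3 - h^3 + 720*h^2*k^6 + 336*h^2*k^5 - 12*h^2*k^4 - 3*h^2*k + 720*h*k^6 + 112*h*k^5 + 240*k^6 + 4*k^3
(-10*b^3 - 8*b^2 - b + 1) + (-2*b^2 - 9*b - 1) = -10*b^3 - 10*b^2 - 10*b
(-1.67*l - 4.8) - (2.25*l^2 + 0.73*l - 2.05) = -2.25*l^2 - 2.4*l - 2.75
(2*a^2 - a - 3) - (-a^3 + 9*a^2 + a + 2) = a^3 - 7*a^2 - 2*a - 5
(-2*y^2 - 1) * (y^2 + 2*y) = -2*y^4 - 4*y^3 - y^2 - 2*y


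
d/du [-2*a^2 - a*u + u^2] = -a + 2*u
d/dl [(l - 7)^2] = 2*l - 14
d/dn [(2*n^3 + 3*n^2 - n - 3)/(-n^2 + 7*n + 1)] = 2*(-n^4 + 14*n^3 + 13*n^2 + 10)/(n^4 - 14*n^3 + 47*n^2 + 14*n + 1)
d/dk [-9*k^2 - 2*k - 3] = -18*k - 2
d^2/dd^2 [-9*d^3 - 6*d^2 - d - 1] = -54*d - 12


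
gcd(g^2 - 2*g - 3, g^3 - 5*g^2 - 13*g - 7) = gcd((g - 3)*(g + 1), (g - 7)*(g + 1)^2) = g + 1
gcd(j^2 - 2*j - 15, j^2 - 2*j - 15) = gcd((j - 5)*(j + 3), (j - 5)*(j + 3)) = j^2 - 2*j - 15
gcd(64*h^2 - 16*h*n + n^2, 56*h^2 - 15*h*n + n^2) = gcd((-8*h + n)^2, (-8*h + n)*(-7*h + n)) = 8*h - n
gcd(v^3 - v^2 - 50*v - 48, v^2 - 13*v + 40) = v - 8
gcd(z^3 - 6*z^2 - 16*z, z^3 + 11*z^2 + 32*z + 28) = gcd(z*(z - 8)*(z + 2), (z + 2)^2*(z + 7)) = z + 2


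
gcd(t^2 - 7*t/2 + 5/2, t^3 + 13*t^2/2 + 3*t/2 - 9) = t - 1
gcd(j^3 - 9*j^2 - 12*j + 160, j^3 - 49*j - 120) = j - 8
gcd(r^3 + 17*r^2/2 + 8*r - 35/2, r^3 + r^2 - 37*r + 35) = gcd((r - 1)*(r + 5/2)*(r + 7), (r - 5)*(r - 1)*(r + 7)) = r^2 + 6*r - 7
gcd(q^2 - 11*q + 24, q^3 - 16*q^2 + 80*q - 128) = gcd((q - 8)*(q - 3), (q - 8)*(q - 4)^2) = q - 8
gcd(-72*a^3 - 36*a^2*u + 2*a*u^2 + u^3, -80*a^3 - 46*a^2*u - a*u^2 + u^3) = 2*a + u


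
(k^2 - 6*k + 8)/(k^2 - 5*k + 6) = (k - 4)/(k - 3)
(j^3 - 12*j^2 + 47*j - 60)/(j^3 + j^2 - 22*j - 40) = (j^2 - 7*j + 12)/(j^2 + 6*j + 8)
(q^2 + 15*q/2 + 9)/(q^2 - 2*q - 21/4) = 2*(q + 6)/(2*q - 7)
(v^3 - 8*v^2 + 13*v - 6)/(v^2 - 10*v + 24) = (v^2 - 2*v + 1)/(v - 4)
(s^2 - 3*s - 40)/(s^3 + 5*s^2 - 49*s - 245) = (s - 8)/(s^2 - 49)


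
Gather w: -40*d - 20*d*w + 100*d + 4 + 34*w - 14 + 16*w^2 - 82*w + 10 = 60*d + 16*w^2 + w*(-20*d - 48)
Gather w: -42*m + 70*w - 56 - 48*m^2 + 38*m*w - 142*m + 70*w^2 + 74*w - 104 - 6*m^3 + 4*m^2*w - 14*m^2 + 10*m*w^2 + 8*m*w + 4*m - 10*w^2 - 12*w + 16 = -6*m^3 - 62*m^2 - 180*m + w^2*(10*m + 60) + w*(4*m^2 + 46*m + 132) - 144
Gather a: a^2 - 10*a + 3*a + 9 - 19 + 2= a^2 - 7*a - 8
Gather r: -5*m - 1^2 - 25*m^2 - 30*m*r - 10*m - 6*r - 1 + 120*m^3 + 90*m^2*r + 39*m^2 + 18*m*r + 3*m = 120*m^3 + 14*m^2 - 12*m + r*(90*m^2 - 12*m - 6) - 2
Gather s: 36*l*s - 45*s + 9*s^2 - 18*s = 9*s^2 + s*(36*l - 63)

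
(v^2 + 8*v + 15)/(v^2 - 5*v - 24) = (v + 5)/(v - 8)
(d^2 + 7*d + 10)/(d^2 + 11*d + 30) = (d + 2)/(d + 6)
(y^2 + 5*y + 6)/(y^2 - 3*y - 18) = (y + 2)/(y - 6)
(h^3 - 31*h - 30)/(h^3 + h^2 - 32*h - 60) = (h + 1)/(h + 2)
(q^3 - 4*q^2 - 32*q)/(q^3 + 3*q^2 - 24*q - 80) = q*(q - 8)/(q^2 - q - 20)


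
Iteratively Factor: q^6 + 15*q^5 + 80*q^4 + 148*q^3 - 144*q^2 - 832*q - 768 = (q + 3)*(q^5 + 12*q^4 + 44*q^3 + 16*q^2 - 192*q - 256) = (q - 2)*(q + 3)*(q^4 + 14*q^3 + 72*q^2 + 160*q + 128) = (q - 2)*(q + 3)*(q + 4)*(q^3 + 10*q^2 + 32*q + 32) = (q - 2)*(q + 2)*(q + 3)*(q + 4)*(q^2 + 8*q + 16) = (q - 2)*(q + 2)*(q + 3)*(q + 4)^2*(q + 4)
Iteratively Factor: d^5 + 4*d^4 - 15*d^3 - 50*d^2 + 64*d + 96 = (d - 3)*(d^4 + 7*d^3 + 6*d^2 - 32*d - 32) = (d - 3)*(d + 1)*(d^3 + 6*d^2 - 32) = (d - 3)*(d + 1)*(d + 4)*(d^2 + 2*d - 8) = (d - 3)*(d + 1)*(d + 4)^2*(d - 2)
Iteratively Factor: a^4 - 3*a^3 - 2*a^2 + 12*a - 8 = (a - 2)*(a^3 - a^2 - 4*a + 4) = (a - 2)*(a - 1)*(a^2 - 4) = (a - 2)^2*(a - 1)*(a + 2)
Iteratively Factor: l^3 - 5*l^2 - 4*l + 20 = (l - 2)*(l^2 - 3*l - 10) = (l - 5)*(l - 2)*(l + 2)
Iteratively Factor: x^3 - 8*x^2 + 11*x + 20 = (x - 4)*(x^2 - 4*x - 5) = (x - 4)*(x + 1)*(x - 5)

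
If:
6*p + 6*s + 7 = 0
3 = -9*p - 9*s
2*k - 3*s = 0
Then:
No Solution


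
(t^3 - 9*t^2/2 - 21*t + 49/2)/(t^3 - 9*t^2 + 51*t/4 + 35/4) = 2*(2*t^2 + 5*t - 7)/(4*t^2 - 8*t - 5)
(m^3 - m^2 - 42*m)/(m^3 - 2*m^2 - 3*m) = (-m^2 + m + 42)/(-m^2 + 2*m + 3)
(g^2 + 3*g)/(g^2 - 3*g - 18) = g/(g - 6)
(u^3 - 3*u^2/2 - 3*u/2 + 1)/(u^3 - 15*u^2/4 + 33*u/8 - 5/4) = 4*(u + 1)/(4*u - 5)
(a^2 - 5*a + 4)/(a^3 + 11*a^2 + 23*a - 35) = (a - 4)/(a^2 + 12*a + 35)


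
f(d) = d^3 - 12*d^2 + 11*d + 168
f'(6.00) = -25.00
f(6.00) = 18.00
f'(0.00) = 11.00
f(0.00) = 168.00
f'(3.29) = -35.49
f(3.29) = 109.91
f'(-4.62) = 185.91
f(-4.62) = -237.56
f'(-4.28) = 168.68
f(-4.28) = -177.30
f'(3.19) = -35.03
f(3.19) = 113.44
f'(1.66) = -20.57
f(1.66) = 157.77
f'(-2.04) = 72.44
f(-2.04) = 87.13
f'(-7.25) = 342.69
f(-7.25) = -923.58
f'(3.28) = -35.44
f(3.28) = 110.27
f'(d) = 3*d^2 - 24*d + 11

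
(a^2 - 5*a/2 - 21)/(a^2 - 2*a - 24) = (a + 7/2)/(a + 4)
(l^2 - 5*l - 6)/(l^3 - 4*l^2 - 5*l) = (l - 6)/(l*(l - 5))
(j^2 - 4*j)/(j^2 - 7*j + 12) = j/(j - 3)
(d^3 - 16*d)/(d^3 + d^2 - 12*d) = (d - 4)/(d - 3)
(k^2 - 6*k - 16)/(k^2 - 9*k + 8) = (k + 2)/(k - 1)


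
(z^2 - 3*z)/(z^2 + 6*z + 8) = z*(z - 3)/(z^2 + 6*z + 8)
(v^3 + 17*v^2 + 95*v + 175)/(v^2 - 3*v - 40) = (v^2 + 12*v + 35)/(v - 8)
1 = 1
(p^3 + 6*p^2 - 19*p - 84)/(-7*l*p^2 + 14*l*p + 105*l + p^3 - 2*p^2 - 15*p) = (p^2 + 3*p - 28)/(-7*l*p + 35*l + p^2 - 5*p)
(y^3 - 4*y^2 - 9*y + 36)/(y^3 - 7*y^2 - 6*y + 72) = (y - 3)/(y - 6)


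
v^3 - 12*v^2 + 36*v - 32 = (v - 8)*(v - 2)^2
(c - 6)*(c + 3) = c^2 - 3*c - 18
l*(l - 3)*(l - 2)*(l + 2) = l^4 - 3*l^3 - 4*l^2 + 12*l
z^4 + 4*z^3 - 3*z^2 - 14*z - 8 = (z - 2)*(z + 1)^2*(z + 4)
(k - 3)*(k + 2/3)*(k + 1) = k^3 - 4*k^2/3 - 13*k/3 - 2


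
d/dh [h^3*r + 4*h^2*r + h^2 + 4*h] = 3*h^2*r + 8*h*r + 2*h + 4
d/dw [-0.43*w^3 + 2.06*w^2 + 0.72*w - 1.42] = -1.29*w^2 + 4.12*w + 0.72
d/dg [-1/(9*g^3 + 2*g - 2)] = (27*g^2 + 2)/(9*g^3 + 2*g - 2)^2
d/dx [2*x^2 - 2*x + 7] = 4*x - 2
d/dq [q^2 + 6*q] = 2*q + 6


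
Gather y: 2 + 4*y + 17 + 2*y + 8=6*y + 27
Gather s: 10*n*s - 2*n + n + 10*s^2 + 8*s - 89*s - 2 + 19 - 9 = -n + 10*s^2 + s*(10*n - 81) + 8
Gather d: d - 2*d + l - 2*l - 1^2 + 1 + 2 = -d - l + 2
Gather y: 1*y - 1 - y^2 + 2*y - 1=-y^2 + 3*y - 2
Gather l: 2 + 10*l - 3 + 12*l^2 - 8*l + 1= 12*l^2 + 2*l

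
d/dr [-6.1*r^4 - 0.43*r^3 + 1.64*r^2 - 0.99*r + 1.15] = -24.4*r^3 - 1.29*r^2 + 3.28*r - 0.99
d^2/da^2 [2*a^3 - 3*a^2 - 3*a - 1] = 12*a - 6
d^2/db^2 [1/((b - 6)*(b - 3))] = 2*((b - 6)^2 + (b - 6)*(b - 3) + (b - 3)^2)/((b - 6)^3*(b - 3)^3)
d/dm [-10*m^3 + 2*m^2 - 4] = 2*m*(2 - 15*m)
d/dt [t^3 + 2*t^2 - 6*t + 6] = 3*t^2 + 4*t - 6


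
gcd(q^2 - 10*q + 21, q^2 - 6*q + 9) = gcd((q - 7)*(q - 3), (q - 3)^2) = q - 3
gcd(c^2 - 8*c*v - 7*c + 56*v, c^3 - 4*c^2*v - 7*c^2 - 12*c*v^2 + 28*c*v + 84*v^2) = c - 7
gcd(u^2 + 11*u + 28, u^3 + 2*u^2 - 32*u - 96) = u + 4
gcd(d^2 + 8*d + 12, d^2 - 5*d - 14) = d + 2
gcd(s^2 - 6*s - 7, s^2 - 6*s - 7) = s^2 - 6*s - 7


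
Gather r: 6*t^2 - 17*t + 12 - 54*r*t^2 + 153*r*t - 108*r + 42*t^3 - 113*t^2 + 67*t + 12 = r*(-54*t^2 + 153*t - 108) + 42*t^3 - 107*t^2 + 50*t + 24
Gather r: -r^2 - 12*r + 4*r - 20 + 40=-r^2 - 8*r + 20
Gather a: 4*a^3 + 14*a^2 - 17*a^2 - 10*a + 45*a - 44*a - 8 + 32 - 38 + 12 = 4*a^3 - 3*a^2 - 9*a - 2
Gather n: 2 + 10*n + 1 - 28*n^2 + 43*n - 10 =-28*n^2 + 53*n - 7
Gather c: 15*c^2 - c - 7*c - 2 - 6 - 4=15*c^2 - 8*c - 12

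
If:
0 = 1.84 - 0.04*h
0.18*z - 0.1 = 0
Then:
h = 46.00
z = 0.56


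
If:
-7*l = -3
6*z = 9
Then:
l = 3/7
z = 3/2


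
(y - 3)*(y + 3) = y^2 - 9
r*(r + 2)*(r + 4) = r^3 + 6*r^2 + 8*r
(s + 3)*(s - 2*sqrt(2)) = s^2 - 2*sqrt(2)*s + 3*s - 6*sqrt(2)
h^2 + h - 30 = (h - 5)*(h + 6)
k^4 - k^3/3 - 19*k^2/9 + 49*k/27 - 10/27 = (k - 1)*(k - 2/3)*(k - 1/3)*(k + 5/3)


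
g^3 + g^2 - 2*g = g*(g - 1)*(g + 2)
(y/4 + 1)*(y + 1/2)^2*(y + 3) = y^4/4 + 2*y^3 + 77*y^2/16 + 55*y/16 + 3/4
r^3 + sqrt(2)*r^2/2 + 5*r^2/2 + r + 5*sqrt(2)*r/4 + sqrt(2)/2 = (r + 1/2)*(r + 2)*(r + sqrt(2)/2)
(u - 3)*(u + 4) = u^2 + u - 12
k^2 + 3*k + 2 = (k + 1)*(k + 2)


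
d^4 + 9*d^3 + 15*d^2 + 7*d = d*(d + 1)^2*(d + 7)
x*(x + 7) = x^2 + 7*x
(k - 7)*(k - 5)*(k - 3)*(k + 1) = k^4 - 14*k^3 + 56*k^2 - 34*k - 105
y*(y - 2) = y^2 - 2*y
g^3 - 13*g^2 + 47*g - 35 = (g - 7)*(g - 5)*(g - 1)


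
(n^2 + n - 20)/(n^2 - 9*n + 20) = (n + 5)/(n - 5)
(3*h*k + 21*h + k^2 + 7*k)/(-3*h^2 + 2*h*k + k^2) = (-k - 7)/(h - k)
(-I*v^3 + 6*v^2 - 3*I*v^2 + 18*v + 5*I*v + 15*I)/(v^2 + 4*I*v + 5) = (-I*v^2 + v*(1 - 3*I) + 3)/(v - I)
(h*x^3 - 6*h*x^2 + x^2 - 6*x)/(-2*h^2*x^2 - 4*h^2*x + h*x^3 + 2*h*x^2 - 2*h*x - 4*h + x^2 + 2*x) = x*(x - 6)/(-2*h*x - 4*h + x^2 + 2*x)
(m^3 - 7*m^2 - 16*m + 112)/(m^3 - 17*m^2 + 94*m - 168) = (m + 4)/(m - 6)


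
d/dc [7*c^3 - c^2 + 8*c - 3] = 21*c^2 - 2*c + 8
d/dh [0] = 0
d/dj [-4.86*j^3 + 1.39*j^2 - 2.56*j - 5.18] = -14.58*j^2 + 2.78*j - 2.56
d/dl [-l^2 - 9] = -2*l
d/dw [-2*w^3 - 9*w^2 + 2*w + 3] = -6*w^2 - 18*w + 2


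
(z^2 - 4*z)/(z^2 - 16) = z/(z + 4)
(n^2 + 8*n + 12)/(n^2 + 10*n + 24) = (n + 2)/(n + 4)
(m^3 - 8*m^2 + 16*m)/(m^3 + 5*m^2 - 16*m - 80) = m*(m - 4)/(m^2 + 9*m + 20)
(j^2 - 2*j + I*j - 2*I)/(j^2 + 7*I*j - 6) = (j - 2)/(j + 6*I)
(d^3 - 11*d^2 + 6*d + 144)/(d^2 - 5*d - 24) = d - 6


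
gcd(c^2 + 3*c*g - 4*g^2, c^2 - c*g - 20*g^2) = c + 4*g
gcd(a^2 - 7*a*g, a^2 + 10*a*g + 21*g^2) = 1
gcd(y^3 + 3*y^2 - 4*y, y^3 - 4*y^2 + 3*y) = y^2 - y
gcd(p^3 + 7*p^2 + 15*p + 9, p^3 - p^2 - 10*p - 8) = p + 1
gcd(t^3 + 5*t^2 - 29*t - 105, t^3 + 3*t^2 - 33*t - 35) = t^2 + 2*t - 35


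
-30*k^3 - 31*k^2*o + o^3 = (-6*k + o)*(k + o)*(5*k + o)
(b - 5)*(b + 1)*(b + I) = b^3 - 4*b^2 + I*b^2 - 5*b - 4*I*b - 5*I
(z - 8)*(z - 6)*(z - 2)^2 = z^4 - 18*z^3 + 108*z^2 - 248*z + 192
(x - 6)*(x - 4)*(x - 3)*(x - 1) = x^4 - 14*x^3 + 67*x^2 - 126*x + 72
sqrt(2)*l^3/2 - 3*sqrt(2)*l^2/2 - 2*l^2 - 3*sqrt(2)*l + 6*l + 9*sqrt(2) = (l - 3)*(l - 3*sqrt(2))*(sqrt(2)*l/2 + 1)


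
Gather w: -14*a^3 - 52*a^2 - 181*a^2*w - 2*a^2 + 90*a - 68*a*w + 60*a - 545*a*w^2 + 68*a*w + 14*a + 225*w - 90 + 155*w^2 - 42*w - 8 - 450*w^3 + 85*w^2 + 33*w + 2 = -14*a^3 - 54*a^2 + 164*a - 450*w^3 + w^2*(240 - 545*a) + w*(216 - 181*a^2) - 96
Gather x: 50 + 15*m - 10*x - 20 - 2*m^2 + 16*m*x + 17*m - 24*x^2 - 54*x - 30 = -2*m^2 + 32*m - 24*x^2 + x*(16*m - 64)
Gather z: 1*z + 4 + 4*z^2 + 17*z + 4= 4*z^2 + 18*z + 8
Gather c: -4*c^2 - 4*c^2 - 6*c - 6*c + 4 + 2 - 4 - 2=-8*c^2 - 12*c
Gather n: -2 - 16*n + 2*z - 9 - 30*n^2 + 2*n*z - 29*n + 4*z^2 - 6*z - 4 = -30*n^2 + n*(2*z - 45) + 4*z^2 - 4*z - 15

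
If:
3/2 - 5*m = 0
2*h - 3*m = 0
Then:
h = 9/20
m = 3/10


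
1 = 1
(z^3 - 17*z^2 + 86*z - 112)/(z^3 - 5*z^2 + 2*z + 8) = (z^2 - 15*z + 56)/(z^2 - 3*z - 4)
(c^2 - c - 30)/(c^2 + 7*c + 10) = (c - 6)/(c + 2)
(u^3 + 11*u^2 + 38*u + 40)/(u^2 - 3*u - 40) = (u^2 + 6*u + 8)/(u - 8)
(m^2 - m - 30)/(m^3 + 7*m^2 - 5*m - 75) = (m - 6)/(m^2 + 2*m - 15)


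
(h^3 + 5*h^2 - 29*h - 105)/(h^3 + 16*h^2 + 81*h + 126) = (h - 5)/(h + 6)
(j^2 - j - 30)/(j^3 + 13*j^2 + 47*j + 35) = (j - 6)/(j^2 + 8*j + 7)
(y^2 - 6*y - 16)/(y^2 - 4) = (y - 8)/(y - 2)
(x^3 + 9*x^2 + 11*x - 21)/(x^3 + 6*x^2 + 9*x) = (x^2 + 6*x - 7)/(x*(x + 3))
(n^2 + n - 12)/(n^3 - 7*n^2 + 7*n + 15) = (n + 4)/(n^2 - 4*n - 5)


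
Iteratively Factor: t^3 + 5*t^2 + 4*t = (t + 1)*(t^2 + 4*t) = t*(t + 1)*(t + 4)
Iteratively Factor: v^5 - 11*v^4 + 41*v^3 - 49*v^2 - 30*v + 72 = (v - 3)*(v^4 - 8*v^3 + 17*v^2 + 2*v - 24) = (v - 3)^2*(v^3 - 5*v^2 + 2*v + 8) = (v - 4)*(v - 3)^2*(v^2 - v - 2) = (v - 4)*(v - 3)^2*(v + 1)*(v - 2)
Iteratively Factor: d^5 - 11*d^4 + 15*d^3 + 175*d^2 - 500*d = (d)*(d^4 - 11*d^3 + 15*d^2 + 175*d - 500) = d*(d + 4)*(d^3 - 15*d^2 + 75*d - 125) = d*(d - 5)*(d + 4)*(d^2 - 10*d + 25) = d*(d - 5)^2*(d + 4)*(d - 5)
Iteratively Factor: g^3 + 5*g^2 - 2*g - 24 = (g + 3)*(g^2 + 2*g - 8) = (g + 3)*(g + 4)*(g - 2)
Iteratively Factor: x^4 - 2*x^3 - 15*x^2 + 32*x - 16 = (x - 4)*(x^3 + 2*x^2 - 7*x + 4) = (x - 4)*(x - 1)*(x^2 + 3*x - 4) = (x - 4)*(x - 1)*(x + 4)*(x - 1)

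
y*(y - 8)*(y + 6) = y^3 - 2*y^2 - 48*y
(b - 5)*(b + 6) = b^2 + b - 30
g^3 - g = g*(g - 1)*(g + 1)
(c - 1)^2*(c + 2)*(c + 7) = c^4 + 7*c^3 - 3*c^2 - 19*c + 14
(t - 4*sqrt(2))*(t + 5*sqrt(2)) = t^2 + sqrt(2)*t - 40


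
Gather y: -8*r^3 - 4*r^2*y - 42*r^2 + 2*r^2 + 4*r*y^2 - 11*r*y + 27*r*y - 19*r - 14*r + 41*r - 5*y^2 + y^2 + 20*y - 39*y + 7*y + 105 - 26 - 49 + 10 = -8*r^3 - 40*r^2 + 8*r + y^2*(4*r - 4) + y*(-4*r^2 + 16*r - 12) + 40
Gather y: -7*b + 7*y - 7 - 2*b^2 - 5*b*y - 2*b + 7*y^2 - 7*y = -2*b^2 - 5*b*y - 9*b + 7*y^2 - 7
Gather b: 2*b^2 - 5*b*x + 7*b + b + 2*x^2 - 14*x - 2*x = 2*b^2 + b*(8 - 5*x) + 2*x^2 - 16*x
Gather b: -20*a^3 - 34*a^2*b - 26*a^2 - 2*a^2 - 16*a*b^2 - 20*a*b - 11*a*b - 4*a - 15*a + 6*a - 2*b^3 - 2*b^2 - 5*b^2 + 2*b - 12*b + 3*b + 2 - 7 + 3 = -20*a^3 - 28*a^2 - 13*a - 2*b^3 + b^2*(-16*a - 7) + b*(-34*a^2 - 31*a - 7) - 2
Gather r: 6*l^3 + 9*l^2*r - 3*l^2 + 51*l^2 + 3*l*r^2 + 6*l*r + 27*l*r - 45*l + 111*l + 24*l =6*l^3 + 48*l^2 + 3*l*r^2 + 90*l + r*(9*l^2 + 33*l)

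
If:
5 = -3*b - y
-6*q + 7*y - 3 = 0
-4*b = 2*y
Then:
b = -5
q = 67/6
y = 10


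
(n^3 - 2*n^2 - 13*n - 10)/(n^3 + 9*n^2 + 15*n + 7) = (n^2 - 3*n - 10)/(n^2 + 8*n + 7)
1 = 1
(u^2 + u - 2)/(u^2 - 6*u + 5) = (u + 2)/(u - 5)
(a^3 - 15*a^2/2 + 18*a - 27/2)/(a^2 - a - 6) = (2*a^2 - 9*a + 9)/(2*(a + 2))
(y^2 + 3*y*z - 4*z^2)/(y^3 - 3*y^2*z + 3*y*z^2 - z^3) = (y + 4*z)/(y^2 - 2*y*z + z^2)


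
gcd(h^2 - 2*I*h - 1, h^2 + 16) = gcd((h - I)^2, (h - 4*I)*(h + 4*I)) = 1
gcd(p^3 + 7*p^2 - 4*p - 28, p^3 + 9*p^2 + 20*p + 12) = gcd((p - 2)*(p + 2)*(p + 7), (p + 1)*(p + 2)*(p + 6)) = p + 2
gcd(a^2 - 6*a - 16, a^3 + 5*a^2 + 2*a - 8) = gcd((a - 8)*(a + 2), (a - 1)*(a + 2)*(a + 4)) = a + 2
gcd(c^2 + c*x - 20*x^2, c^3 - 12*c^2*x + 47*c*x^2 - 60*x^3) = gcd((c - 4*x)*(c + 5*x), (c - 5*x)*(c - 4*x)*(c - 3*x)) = -c + 4*x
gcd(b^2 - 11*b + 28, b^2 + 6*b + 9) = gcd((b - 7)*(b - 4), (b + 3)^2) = 1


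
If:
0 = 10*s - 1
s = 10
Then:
No Solution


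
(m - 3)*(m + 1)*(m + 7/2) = m^3 + 3*m^2/2 - 10*m - 21/2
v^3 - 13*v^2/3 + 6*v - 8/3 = (v - 2)*(v - 4/3)*(v - 1)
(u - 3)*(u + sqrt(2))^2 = u^3 - 3*u^2 + 2*sqrt(2)*u^2 - 6*sqrt(2)*u + 2*u - 6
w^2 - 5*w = w*(w - 5)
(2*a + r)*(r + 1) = 2*a*r + 2*a + r^2 + r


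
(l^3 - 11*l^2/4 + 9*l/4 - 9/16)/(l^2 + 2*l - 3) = (16*l^3 - 44*l^2 + 36*l - 9)/(16*(l^2 + 2*l - 3))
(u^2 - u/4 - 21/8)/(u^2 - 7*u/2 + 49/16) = 2*(2*u + 3)/(4*u - 7)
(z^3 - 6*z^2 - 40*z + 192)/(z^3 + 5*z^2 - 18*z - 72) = (z - 8)/(z + 3)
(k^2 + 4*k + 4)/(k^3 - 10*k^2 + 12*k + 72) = (k + 2)/(k^2 - 12*k + 36)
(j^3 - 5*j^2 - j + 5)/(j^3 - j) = (j - 5)/j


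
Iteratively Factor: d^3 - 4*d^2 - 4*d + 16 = (d - 2)*(d^2 - 2*d - 8) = (d - 2)*(d + 2)*(d - 4)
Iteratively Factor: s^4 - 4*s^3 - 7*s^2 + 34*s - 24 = (s - 2)*(s^3 - 2*s^2 - 11*s + 12) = (s - 2)*(s - 1)*(s^2 - s - 12) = (s - 4)*(s - 2)*(s - 1)*(s + 3)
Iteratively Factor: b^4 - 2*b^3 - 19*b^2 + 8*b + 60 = (b - 5)*(b^3 + 3*b^2 - 4*b - 12) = (b - 5)*(b + 2)*(b^2 + b - 6) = (b - 5)*(b - 2)*(b + 2)*(b + 3)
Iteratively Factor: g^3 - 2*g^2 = (g - 2)*(g^2) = g*(g - 2)*(g)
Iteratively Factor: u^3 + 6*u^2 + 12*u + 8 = (u + 2)*(u^2 + 4*u + 4) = (u + 2)^2*(u + 2)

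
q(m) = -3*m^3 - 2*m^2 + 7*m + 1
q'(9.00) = -758.00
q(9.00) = -2285.00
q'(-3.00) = -62.00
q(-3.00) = 43.00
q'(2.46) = -57.30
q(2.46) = -38.54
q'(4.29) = -175.80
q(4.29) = -242.64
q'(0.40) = 3.96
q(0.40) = 3.29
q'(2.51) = -59.74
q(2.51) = -41.47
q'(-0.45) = 6.98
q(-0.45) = -2.28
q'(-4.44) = -152.66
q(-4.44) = 193.08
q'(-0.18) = 7.43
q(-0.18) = -0.31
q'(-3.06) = -65.03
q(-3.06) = 46.81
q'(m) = -9*m^2 - 4*m + 7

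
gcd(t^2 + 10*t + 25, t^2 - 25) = t + 5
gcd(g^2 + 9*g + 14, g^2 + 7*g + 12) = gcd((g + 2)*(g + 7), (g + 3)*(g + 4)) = 1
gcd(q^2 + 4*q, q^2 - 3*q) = q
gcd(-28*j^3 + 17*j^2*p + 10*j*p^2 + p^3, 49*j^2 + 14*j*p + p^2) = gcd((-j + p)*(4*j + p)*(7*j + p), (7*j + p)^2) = 7*j + p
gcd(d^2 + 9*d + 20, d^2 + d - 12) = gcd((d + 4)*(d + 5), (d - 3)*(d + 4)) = d + 4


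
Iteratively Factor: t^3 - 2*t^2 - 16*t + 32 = (t + 4)*(t^2 - 6*t + 8) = (t - 4)*(t + 4)*(t - 2)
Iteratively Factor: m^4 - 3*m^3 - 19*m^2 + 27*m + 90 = (m - 5)*(m^3 + 2*m^2 - 9*m - 18) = (m - 5)*(m + 3)*(m^2 - m - 6) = (m - 5)*(m + 2)*(m + 3)*(m - 3)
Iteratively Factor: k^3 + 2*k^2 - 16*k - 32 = (k + 4)*(k^2 - 2*k - 8) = (k + 2)*(k + 4)*(k - 4)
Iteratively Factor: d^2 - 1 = (d + 1)*(d - 1)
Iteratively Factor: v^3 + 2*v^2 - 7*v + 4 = (v + 4)*(v^2 - 2*v + 1) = (v - 1)*(v + 4)*(v - 1)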